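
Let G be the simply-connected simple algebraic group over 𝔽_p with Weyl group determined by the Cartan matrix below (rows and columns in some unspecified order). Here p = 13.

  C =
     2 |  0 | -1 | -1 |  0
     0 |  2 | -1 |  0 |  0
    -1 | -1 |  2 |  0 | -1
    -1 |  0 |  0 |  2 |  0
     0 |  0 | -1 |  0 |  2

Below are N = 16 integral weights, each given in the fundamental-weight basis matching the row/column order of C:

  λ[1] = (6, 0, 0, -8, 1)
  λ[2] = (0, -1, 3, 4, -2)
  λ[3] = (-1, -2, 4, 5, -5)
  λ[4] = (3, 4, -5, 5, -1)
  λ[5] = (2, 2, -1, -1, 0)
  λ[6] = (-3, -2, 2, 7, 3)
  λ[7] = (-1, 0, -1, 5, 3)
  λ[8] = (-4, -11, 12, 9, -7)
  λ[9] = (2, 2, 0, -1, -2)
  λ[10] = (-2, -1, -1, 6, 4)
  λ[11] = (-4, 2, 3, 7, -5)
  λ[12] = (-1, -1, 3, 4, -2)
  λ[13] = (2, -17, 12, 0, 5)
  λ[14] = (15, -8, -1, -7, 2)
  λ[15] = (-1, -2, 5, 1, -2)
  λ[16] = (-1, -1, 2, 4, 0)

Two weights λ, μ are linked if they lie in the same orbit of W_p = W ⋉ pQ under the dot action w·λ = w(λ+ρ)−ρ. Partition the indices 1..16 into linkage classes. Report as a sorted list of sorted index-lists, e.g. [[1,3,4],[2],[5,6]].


Root system D_5: the 5×5 matrix C matches after relabeling.

Folding the 16 weights λ_j+ρ into Ā_13 (reps in the given 5-coord order):

    [1] (0, 1, 1, 7, 2)
    [2] (0, 0, 3, 5, 1)
    [3] (0, 1, 0, 6, 4)
    [4] (0, 1, 0, 6, 4)
    [5] (3, 3, 0, 0, 1)
    [6] (0, 1, 0, 6, 4)
    [7] (0, 1, 0, 6, 4)
    [8] (3, 3, 0, 0, 1)
    [9] (3, 3, 0, 0, 1)
    [10] (0, 1, 0, 6, 4)
    [11] (0, 0, 3, 5, 1)
    [12] (0, 0, 3, 5, 1)
    [13] (3, 3, 0, 0, 1)
    [14] (3, 3, 0, 0, 1)
    [15] (0, 1, 4, 2, 1)
    [16] (0, 0, 3, 5, 1)

Linkage partition of the 16 weights (5 classes, p=13):

[[1], [2, 11, 12, 16], [3, 4, 6, 7, 10], [5, 8, 9, 13, 14], [15]]


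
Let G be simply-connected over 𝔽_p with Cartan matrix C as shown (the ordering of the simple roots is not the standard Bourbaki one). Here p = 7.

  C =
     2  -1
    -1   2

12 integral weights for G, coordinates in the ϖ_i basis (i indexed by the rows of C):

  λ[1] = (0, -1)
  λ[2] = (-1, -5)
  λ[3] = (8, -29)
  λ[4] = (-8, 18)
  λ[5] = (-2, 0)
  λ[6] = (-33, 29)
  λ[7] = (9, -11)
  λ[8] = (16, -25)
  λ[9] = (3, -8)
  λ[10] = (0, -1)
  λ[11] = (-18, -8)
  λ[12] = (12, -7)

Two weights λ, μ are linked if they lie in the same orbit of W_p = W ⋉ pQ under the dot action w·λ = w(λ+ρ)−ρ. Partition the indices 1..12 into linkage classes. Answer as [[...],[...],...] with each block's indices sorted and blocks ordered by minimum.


Root system A_2: the 2×2 matrix C matches after relabeling.

Each λ_j+ρ reduced to Ā_7; 2-tuples below use C's row order:

    [1] (1, 0)
    [2] (4, 0)
    [3] (0, 5)
    [4] (0, 5)
    [5] (1, 0)
    [6] (3, 2)
    [7] (3, 4)
    [8] (3, 4)
    [9] (3, 4)
    [10] (1, 0)
    [11] (3, 4)
    [12] (1, 0)

These 12 weights hit 5 W_7-dot-orbits; sizes (4, 1, 2, 1, 4):

[[1, 5, 10, 12], [2], [3, 4], [6], [7, 8, 9, 11]]


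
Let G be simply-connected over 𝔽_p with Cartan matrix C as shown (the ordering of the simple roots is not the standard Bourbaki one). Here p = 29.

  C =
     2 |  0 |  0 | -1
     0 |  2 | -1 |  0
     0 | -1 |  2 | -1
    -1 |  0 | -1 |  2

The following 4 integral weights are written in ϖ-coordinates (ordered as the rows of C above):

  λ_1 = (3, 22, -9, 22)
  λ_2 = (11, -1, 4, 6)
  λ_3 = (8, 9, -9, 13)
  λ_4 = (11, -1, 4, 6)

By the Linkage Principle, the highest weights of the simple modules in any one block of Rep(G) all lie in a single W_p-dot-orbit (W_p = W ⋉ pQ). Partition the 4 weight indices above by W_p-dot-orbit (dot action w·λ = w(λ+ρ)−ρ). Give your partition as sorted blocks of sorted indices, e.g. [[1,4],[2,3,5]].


Dynkin diagram of C (from the 6 off-diagonal −1 entries): A_4.

W_29-reps of the 4 weights in Ā_29 (same 4-coord order as C):

  [1] (9, 2, 8, 6)
  [2] (12, 0, 5, 7)
  [3] (9, 2, 8, 6)
  [4] (12, 0, 5, 7)

Linkage partition of the 4 weights (2 classes, p=29):

[[1, 3], [2, 4]]


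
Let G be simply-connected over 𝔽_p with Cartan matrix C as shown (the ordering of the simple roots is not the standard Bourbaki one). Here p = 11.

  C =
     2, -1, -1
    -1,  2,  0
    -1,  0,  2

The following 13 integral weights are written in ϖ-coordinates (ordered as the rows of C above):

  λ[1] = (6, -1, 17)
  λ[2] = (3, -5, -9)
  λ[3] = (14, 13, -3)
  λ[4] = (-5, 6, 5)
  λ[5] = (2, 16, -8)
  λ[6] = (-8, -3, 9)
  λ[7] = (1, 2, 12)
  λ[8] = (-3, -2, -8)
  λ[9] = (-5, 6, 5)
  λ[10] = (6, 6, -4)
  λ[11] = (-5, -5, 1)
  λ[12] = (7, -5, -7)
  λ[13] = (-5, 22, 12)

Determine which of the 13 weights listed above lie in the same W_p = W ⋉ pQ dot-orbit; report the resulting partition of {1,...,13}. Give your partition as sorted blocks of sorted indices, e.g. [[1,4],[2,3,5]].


Type A_3, rank 3, |W|=24; reorder rows/cols to standard.

Folding the 13 weights λ_j+ρ into Ā_11 (reps in the given 3-coord order):

  1: (4, 4, 0);  2: (4, 4, 0);  3: (2, 2, 4);  4: (4, 3, 2);  5: (2, 2, 4);  6: (2, 7, 1);  7: (2, 2, 4);  8: (2, 7, 1);  9: (4, 3, 2);  10: (4, 4, 0);  11: (2, 2, 4);  12: (2, 2, 4);  13: (2, 7, 1)

Grouping the 13 weights by Ā_11-representative: 4 linkage classes.

[[1, 2, 10], [3, 5, 7, 11, 12], [4, 9], [6, 8, 13]]


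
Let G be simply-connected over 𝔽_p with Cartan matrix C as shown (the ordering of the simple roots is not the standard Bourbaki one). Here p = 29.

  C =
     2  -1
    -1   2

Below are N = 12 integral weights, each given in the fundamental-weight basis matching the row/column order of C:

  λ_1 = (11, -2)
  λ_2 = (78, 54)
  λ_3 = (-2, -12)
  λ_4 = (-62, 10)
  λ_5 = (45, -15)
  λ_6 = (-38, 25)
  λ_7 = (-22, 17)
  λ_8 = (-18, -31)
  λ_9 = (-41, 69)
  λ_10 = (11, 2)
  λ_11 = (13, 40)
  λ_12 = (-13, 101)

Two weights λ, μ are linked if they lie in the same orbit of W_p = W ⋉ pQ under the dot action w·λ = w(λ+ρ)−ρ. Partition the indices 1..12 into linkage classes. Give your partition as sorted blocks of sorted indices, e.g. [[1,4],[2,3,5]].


Cartan matrix: type A_2 (|W|=6); un-permuting the 2 rows.

Folding the 12 weights λ_j+ρ into Ā_29 (reps in the given 2-coord order):

    λ_1+ρ ↦ (11, 1)
    λ_2+ρ ↦ (18, 3)
    λ_3+ρ ↦ (11, 1)
    λ_4+ρ ↦ (18, 3)
    λ_5+ρ ↦ (12, 3)
    λ_6+ρ ↦ (18, 3)
    λ_7+ρ ↦ (18, 3)
    λ_8+ρ ↦ (11, 1)
    λ_9+ρ ↦ (11, 1)
    λ_10+ρ ↦ (12, 3)
    λ_11+ρ ↦ (12, 3)
    λ_12+ρ ↦ (12, 3)

Grouping the 12 weights by Ā_29-representative: 3 linkage classes.

[[1, 3, 8, 9], [2, 4, 6, 7], [5, 10, 11, 12]]


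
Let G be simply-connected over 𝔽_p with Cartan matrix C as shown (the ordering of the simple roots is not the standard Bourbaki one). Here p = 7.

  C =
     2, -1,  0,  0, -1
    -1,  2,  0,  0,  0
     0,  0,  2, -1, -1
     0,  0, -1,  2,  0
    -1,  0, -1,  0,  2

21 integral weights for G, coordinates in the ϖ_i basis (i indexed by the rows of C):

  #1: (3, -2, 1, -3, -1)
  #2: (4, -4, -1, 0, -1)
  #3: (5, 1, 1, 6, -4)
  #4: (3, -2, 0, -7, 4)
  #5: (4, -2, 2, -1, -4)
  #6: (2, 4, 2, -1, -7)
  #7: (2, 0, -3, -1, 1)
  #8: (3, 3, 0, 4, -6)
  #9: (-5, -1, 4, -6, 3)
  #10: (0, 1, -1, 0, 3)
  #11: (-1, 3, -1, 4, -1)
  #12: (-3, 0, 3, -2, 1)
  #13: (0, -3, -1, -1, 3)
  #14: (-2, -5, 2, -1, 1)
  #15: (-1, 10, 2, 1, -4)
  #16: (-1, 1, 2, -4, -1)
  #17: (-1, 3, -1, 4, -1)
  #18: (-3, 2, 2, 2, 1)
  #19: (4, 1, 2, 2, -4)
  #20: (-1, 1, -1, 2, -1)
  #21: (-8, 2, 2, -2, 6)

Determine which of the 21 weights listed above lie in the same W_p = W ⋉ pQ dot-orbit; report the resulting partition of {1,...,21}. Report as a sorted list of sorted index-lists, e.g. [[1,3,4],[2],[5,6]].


A_5 Cartan matrix, 5 simple roots permuted; ρ=(1,1,1,1,1).

λ_j+ρ reflected into Ā_7 (⟨·,θ^∨⟩≤7); 5-tuples as given:

  [1] (3, 1, 0, 2, 0);  [2] (2, 3, 0, 1, 0);  [3] (2, 3, 0, 1, 0);  [4] (1, 1, 3, 1, 0);  [5] (1, 1, 0, 0, 3);  [6] (3, 1, 0, 2, 0);  [7] (3, 1, 0, 2, 0);  [8] (1, 1, 3, 1, 0);  [9] (0, 2, 0, 3, 0);  [10] (1, 1, 0, 0, 4);  [11] (0, 2, 0, 3, 0);  [12] (1, 1, 3, 1, 0);  [13] (1, 1, 0, 0, 3);  [14] (1, 1, 0, 0, 3);  [15] (1, 1, 0, 0, 3);  [16] (0, 2, 0, 3, 0);  [17] (0, 2, 0, 3, 0);  [18] (1, 1, 3, 1, 0);  [19] (1, 1, 0, 0, 3);  [20] (0, 2, 0, 3, 0);  [21] (3, 1, 0, 2, 0)

Linkage partition of the 21 weights (6 classes, p=7):

[[1, 6, 7, 21], [2, 3], [4, 8, 12, 18], [5, 13, 14, 15, 19], [9, 11, 16, 17, 20], [10]]


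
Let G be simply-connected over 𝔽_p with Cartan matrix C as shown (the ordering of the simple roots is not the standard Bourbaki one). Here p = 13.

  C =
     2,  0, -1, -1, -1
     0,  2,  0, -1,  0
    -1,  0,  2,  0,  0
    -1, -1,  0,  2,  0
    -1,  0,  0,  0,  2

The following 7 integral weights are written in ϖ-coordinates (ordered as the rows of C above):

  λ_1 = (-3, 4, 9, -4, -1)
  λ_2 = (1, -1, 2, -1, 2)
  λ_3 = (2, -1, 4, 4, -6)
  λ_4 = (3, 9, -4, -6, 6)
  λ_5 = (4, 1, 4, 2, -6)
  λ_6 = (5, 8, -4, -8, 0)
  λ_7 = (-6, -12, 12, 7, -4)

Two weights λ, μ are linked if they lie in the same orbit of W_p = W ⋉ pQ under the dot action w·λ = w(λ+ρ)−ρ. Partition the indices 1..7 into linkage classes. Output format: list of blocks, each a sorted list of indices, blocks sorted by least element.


Type D_5, rank 5, |W|=1920; reorder rows/cols to standard.

Alcove-folded reps (p=13, 7 weights, presented ϖ-order):

  λ_1+ρ ↦ (2, 0, 3, 0, 3) · λ_2+ρ ↦ (2, 0, 3, 0, 3) · λ_3+ρ ↦ (2, 0, 3, 0, 3) · λ_4+ρ ↦ (0, 2, 1, 3, 3) · λ_5+ρ ↦ (2, 0, 3, 0, 3) · λ_6+ρ ↦ (0, 2, 1, 3, 3) · λ_7+ρ ↦ (2, 0, 3, 0, 3)

The 7 indices split into 2 linkage classes (same alcove rep ⇔ same W_13-dot-orbit):

[[1, 2, 3, 5, 7], [4, 6]]


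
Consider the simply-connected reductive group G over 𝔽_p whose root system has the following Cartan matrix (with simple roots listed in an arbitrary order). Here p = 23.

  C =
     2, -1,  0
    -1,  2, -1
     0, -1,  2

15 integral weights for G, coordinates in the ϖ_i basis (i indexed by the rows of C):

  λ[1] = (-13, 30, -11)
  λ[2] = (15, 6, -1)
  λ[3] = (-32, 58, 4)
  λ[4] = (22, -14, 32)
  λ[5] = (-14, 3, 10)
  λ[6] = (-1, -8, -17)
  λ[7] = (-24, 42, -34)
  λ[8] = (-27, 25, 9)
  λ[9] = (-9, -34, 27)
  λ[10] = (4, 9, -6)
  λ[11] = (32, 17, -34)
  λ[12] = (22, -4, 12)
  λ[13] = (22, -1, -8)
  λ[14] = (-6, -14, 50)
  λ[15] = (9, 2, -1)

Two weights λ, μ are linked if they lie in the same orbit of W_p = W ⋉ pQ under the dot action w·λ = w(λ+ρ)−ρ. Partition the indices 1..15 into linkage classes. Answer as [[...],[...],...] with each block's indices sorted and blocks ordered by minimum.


A_3 Cartan matrix, 3 simple roots permuted; ρ=(1,1,1).

W_23-reps of the 15 weights in Ā_23 (same 3-coord order as C):

  1: (4, 9, 2) · 2: (16, 7, 0) · 3: (5, 5, 5) · 4: (10, 3, 0) · 5: (4, 9, 2) · 6: (16, 7, 0) · 7: (10, 3, 0) · 8: (10, 3, 0) · 9: (5, 5, 5) · 10: (5, 5, 5) · 11: (5, 5, 5) · 12: (10, 3, 0) · 13: (16, 7, 0) · 14: (5, 5, 5) · 15: (10, 3, 0)

The 15 indices split into 4 linkage classes (same alcove rep ⇔ same W_23-dot-orbit):

[[1, 5], [2, 6, 13], [3, 9, 10, 11, 14], [4, 7, 8, 12, 15]]


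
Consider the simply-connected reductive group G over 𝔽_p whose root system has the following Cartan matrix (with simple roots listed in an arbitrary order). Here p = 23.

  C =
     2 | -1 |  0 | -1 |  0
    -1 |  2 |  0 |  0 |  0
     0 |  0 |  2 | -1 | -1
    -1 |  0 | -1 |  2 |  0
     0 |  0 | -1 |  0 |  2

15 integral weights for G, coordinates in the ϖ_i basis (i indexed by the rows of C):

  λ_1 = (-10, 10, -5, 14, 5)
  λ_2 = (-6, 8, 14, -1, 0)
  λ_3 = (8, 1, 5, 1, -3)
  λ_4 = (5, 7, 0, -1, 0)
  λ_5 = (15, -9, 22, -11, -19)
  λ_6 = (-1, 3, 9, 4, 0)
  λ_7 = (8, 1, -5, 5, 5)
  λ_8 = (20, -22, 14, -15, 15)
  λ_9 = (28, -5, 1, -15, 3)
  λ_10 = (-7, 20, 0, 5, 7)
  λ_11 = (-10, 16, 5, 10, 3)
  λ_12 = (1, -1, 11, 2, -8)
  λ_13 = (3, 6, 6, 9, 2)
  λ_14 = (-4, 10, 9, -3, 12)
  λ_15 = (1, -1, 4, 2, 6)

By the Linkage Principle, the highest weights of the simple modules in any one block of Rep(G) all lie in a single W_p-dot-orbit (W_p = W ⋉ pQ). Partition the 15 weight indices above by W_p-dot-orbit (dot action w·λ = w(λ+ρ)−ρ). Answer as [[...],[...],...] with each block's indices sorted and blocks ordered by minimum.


Dynkin diagram of C (from the 8 off-diagonal −1 entries): A_5.

Alcove-folded reps (p=23, 15 weights, presented ϖ-order):

  [1] (9, 2, 4, 2, 2)
  [2] (0, 4, 10, 5, 1)
  [3] (9, 2, 4, 2, 2)
  [4] (6, 8, 1, 0, 1)
  [5] (2, 0, 5, 3, 7)
  [6] (0, 4, 10, 5, 1)
  [7] (9, 2, 4, 2, 2)
  [8] (6, 8, 1, 0, 1)
  [9] (9, 2, 4, 2, 2)
  [10] (6, 8, 1, 0, 1)
  [11] (9, 2, 4, 2, 2)
  [12] (2, 0, 5, 3, 7)
  [13] (3, 1, 2, 10, 5)
  [14] (2, 0, 5, 3, 7)
  [15] (2, 0, 5, 3, 7)

Grouping the 15 weights by Ā_23-representative: 5 linkage classes.

[[1, 3, 7, 9, 11], [2, 6], [4, 8, 10], [5, 12, 14, 15], [13]]


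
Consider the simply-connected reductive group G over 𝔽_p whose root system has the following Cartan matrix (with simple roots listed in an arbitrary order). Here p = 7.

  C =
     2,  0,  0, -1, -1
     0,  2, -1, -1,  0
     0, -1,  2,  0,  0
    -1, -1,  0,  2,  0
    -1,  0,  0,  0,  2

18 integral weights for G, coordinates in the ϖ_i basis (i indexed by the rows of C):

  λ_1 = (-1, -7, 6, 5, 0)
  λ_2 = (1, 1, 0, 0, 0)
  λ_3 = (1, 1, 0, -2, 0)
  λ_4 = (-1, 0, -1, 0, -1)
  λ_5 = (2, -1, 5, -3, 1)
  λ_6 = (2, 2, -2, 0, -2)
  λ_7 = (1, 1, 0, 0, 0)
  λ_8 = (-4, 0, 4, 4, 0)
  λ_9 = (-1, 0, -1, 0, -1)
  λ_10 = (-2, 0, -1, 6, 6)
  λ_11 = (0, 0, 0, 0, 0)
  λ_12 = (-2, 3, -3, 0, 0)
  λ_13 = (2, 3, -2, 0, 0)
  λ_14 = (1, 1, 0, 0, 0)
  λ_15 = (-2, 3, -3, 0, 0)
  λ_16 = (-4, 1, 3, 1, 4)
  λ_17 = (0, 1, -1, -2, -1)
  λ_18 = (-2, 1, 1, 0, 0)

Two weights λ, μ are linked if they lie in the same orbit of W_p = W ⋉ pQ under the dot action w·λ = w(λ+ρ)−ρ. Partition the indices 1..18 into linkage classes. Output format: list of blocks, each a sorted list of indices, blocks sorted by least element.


Cartan matrix: type A_5 (|W|=720); un-permuting the 5 rows.

Each λ_j+ρ reduced to Ā_7; 5-tuples below use C's row order:

  [1] (0, 6, 0, 0, 0)
  [2] (2, 2, 1, 1, 1)
  [3] (1, 1, 1, 1, 1)
  [4] (0, 1, 0, 1, 0)
  [5] (1, 2, 2, 0, 0)
  [6] (2, 2, 1, 1, 1)
  [7] (2, 2, 1, 1, 1)
  [8] (1, 1, 1, 1, 1)
  [9] (0, 1, 0, 1, 0)
  [10] (0, 6, 0, 0, 0)
  [11] (1, 1, 1, 1, 1)
  [12] (1, 2, 2, 0, 0)
  [13] (2, 2, 1, 1, 1)
  [14] (2, 2, 1, 1, 1)
  [15] (1, 2, 2, 0, 0)
  [16] (1, 1, 1, 1, 1)
  [17] (0, 1, 0, 1, 0)
  [18] (1, 2, 2, 0, 0)

Partition of {1..18} into 5 W_7-dot-orbits:

[[1, 10], [2, 6, 7, 13, 14], [3, 8, 11, 16], [4, 9, 17], [5, 12, 15, 18]]


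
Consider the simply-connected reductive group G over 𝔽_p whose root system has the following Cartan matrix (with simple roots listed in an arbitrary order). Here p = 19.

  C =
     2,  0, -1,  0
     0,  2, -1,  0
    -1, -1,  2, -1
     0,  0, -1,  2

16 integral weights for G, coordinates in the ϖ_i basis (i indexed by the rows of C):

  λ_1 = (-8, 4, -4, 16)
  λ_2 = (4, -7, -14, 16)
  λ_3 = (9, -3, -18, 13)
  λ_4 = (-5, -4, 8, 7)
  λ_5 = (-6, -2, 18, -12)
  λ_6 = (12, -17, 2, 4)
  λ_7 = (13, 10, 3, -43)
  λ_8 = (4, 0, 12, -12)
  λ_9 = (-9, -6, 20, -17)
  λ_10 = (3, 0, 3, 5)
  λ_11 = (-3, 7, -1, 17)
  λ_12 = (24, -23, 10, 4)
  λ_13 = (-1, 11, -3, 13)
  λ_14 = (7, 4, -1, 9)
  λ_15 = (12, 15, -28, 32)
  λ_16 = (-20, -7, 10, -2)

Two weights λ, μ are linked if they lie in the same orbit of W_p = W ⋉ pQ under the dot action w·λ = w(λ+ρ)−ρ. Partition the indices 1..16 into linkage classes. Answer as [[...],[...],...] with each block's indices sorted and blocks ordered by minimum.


C ↔ D_4 under row/col permutation; |W(D_4)| = 192.

W_19-reps of the 16 weights in Ā_19 (same 4-coord order as C):

  1: (3, 5, 2, 7);  2: (4, 3, 2, 8);  3: (3, 5, 2, 7);  4: (4, 3, 2, 8);  5: (5, 1, 0, 11);  6: (0, 3, 3, 8);  7: (4, 1, 4, 6);  8: (5, 1, 0, 11);  9: (0, 3, 3, 8);  10: (4, 1, 4, 6);  11: (5, 1, 0, 11);  12: (0, 3, 3, 8);  13: (3, 5, 2, 7);  14: (4, 1, 4, 6);  15: (0, 3, 3, 8);  16: (4, 1, 4, 6)

Partition of {1..16} into 5 W_19-dot-orbits:

[[1, 3, 13], [2, 4], [5, 8, 11], [6, 9, 12, 15], [7, 10, 14, 16]]


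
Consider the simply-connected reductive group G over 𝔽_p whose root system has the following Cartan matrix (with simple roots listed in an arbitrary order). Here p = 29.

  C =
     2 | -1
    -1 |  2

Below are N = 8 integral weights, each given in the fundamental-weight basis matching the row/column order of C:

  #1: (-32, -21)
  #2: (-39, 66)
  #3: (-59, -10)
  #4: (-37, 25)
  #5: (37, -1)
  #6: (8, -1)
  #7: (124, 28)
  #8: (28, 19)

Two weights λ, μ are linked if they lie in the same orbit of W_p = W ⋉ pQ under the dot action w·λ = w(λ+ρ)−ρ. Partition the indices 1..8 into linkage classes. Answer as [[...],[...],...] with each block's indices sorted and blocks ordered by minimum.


Dynkin diagram of C (from the 2 off-diagonal −1 entries): A_2.

Each λ_j+ρ reduced to Ā_29; 2-tuples below use C's row order:

  [1] (2, 7);  [2] (9, 0);  [3] (20, 9);  [4] (19, 3);  [5] (20, 9);  [6] (9, 0);  [7] (9, 0);  [8] (9, 0)

4 distinct reps among the 8 weights ⇒ 4 W_29-linkage classes:

[[1], [2, 6, 7, 8], [3, 5], [4]]


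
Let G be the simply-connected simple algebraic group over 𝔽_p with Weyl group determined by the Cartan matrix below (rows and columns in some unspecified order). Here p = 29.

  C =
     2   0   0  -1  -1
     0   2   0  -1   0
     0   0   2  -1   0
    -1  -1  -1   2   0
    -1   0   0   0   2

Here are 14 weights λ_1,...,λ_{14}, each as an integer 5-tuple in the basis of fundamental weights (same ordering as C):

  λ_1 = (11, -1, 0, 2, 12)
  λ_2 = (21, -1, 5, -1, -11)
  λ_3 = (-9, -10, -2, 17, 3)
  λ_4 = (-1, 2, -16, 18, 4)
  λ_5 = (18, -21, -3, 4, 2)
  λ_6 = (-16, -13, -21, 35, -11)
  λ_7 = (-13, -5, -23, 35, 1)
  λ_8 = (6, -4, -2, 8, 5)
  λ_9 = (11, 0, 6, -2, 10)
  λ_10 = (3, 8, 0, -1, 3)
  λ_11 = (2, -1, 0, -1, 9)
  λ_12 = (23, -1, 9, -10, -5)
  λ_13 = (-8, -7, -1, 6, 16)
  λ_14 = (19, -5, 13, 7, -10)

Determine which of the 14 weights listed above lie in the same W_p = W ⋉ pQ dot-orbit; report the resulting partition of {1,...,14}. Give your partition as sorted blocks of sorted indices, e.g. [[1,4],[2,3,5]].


Cartan matrix: type D_5 (|W|=1920); un-permuting the 5 rows.

Ā_29 reps of the 14 weights (D_5, coords as presented):

  λ_1 → (3, 0, 1, 0, 10) · λ_2 → (1, 0, 6, 0, 10) · λ_3 → (4, 9, 1, 0, 4) · λ_4 → (2, 3, 15, 2, 3) · λ_5 → (2, 3, 15, 2, 3) · λ_6 → (4, 9, 1, 0, 4) · λ_7 → (2, 3, 15, 2, 3) · λ_8 → (2, 3, 1, 5, 6) · λ_9 → (1, 0, 6, 0, 10) · λ_10 → (4, 9, 1, 0, 4) · λ_11 → (3, 0, 1, 0, 10) · λ_12 → (4, 9, 1, 0, 4) · λ_13 → (1, 0, 6, 0, 10) · λ_14 → (4, 9, 1, 0, 4)

5 distinct reps among the 14 weights ⇒ 5 W_29-linkage classes:

[[1, 11], [2, 9, 13], [3, 6, 10, 12, 14], [4, 5, 7], [8]]


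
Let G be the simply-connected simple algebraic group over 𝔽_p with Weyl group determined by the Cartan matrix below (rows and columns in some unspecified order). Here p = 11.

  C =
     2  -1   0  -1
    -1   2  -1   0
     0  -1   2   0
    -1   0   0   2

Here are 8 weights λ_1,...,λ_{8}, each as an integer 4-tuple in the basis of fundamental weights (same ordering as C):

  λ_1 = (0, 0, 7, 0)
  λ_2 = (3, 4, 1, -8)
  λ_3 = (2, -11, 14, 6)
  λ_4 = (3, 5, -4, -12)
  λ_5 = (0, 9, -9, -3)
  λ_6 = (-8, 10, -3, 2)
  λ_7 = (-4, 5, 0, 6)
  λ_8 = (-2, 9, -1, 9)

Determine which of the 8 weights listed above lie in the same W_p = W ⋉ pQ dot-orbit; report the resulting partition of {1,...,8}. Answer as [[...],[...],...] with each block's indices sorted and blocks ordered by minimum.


Cartan matrix: type A_4 (|W|=120); un-permuting the 4 rows.

Alcove-folded reps (p=11, 8 weights, presented ϖ-order):

  λ_1+ρ ↦ (1, 1, 8, 1) · λ_2+ρ ↦ (3, 2, 2, 4) · λ_3+ρ ↦ (3, 3, 1, 4) · λ_4+ρ ↦ (3, 3, 1, 4) · λ_5+ρ ↦ (1, 1, 8, 1) · λ_6+ρ ↦ (3, 2, 2, 4) · λ_7+ρ ↦ (3, 3, 1, 4) · λ_8+ρ ↦ (1, 1, 8, 1)

Grouping the 8 weights by Ā_11-representative: 3 linkage classes.

[[1, 5, 8], [2, 6], [3, 4, 7]]


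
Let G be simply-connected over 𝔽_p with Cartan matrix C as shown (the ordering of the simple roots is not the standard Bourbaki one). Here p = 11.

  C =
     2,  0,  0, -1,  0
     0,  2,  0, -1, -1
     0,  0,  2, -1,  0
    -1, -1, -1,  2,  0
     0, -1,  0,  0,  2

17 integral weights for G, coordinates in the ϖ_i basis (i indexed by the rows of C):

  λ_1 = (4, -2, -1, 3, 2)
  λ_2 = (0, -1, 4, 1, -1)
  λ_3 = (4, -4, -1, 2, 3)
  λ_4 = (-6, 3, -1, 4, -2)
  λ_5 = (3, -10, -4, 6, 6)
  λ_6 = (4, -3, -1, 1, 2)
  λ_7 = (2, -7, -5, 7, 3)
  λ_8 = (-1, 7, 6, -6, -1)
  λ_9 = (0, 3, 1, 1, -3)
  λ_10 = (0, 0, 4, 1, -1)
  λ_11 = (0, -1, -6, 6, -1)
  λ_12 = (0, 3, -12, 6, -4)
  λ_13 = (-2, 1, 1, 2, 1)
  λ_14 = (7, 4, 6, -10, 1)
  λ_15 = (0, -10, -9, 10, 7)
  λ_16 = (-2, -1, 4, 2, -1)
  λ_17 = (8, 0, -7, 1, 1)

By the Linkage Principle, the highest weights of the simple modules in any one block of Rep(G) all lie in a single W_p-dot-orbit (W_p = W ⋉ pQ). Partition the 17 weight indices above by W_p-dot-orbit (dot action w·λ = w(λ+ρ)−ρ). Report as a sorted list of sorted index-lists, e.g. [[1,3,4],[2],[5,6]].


Cartan matrix: type D_5 (|W|=1920); un-permuting the 5 rows.

Alcove-folded reps (p=11, 17 weights, presented ϖ-order):

  1: (5, 2, 0, 0, 1)
  2: (1, 0, 5, 2, 0)
  3: (5, 2, 0, 0, 1)
  4: (5, 2, 0, 0, 1)
  5: (1, 0, 2, 2, 2)
  6: (5, 2, 0, 0, 1)
  7: (1, 0, 2, 2, 2)
  8: (5, 1, 2, 0, 0)
  9: (1, 0, 2, 2, 2)
  10: (1, 0, 5, 2, 0)
  11: (1, 0, 5, 2, 0)
  12: (1, 0, 5, 2, 0)
  13: (1, 0, 2, 2, 2)
  14: (1, 0, 2, 2, 2)
  15: (5, 1, 2, 0, 0)
  16: (1, 0, 5, 2, 0)
  17: (5, 1, 2, 0, 0)

These 17 weights hit 4 W_11-dot-orbits; sizes (4, 5, 5, 3):

[[1, 3, 4, 6], [2, 10, 11, 12, 16], [5, 7, 9, 13, 14], [8, 15, 17]]


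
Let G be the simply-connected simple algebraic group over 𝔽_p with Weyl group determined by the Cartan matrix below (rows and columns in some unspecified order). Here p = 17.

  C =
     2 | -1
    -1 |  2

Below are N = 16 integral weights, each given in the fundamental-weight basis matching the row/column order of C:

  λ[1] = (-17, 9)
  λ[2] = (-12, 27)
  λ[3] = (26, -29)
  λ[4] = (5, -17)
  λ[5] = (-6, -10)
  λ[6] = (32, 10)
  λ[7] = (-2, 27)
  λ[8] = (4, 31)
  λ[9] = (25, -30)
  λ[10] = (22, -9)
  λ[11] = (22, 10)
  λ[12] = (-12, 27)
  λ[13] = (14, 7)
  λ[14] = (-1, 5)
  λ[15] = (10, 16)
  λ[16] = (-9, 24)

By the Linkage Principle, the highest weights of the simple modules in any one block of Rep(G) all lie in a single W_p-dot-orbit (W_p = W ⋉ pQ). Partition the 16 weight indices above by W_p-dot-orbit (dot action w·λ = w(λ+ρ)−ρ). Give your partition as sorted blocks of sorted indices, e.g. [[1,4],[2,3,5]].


Root system A_2: the 2×2 matrix C matches after relabeling.

Alcove-folded reps (p=17, 16 weights, presented ϖ-order):

  λ_1 → (10, 6);  λ_2 → (0, 6);  λ_3 → (10, 6);  λ_4 → (10, 6);  λ_5 → (9, 5);  λ_6 → (10, 6);  λ_7 → (10, 6);  λ_8 → (12, 3);  λ_9 → (9, 5);  λ_10 → (9, 2);  λ_11 → (0, 6);  λ_12 → (0, 6);  λ_13 → (9, 2);  λ_14 → (0, 6);  λ_15 → (0, 6);  λ_16 → (0, 9)

Grouping the 16 weights by Ā_17-representative: 6 linkage classes.

[[1, 3, 4, 6, 7], [2, 11, 12, 14, 15], [5, 9], [8], [10, 13], [16]]


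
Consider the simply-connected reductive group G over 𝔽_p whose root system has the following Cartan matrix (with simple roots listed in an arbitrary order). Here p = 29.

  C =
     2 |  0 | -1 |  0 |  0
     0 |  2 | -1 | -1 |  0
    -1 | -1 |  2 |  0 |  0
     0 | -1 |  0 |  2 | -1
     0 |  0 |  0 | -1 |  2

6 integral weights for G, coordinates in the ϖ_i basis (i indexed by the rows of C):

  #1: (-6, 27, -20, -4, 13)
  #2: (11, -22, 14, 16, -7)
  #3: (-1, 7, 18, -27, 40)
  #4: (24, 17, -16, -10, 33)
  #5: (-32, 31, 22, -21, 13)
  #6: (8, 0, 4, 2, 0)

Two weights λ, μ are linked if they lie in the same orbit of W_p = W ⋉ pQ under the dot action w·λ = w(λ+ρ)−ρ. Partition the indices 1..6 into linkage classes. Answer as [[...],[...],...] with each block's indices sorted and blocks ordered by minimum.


Root system A_5: the 5×5 matrix C matches after relabeling.

Each λ_j+ρ reduced to Ā_29; 5-tuples below use C's row order:

  λ_1 → (9, 1, 5, 3, 1);  λ_2 → (6, 5, 6, 6, 4);  λ_3 → (1, 6, 12, 8, 2);  λ_4 → (9, 1, 5, 3, 1);  λ_5 → (3, 2, 3, 4, 14);  λ_6 → (9, 1, 5, 3, 1)

Partition of {1..6} into 4 W_29-dot-orbits:

[[1, 4, 6], [2], [3], [5]]


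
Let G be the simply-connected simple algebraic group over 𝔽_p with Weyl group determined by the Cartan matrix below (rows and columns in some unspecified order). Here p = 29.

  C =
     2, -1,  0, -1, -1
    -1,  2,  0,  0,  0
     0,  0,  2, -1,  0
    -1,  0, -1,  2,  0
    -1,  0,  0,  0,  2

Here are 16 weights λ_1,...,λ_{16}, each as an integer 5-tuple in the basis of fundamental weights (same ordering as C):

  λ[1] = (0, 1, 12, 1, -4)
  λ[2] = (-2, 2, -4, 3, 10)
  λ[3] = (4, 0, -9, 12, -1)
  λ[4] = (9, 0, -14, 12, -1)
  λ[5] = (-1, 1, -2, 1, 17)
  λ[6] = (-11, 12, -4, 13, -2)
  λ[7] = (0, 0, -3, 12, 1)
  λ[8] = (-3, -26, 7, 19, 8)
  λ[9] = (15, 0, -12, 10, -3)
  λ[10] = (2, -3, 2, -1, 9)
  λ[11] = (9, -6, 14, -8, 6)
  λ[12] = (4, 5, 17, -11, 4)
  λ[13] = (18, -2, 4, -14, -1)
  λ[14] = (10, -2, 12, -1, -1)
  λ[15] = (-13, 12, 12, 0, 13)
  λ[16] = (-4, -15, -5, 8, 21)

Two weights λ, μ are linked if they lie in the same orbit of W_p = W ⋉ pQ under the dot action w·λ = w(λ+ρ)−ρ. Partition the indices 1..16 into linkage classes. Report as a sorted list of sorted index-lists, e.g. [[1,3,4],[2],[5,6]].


Dynkin diagram of C (from the 8 off-diagonal −1 entries): D_5.

Each λ_j+ρ reduced to Ā_29; 5-tuples below use C's row order:

    λ_1 → (2, 0, 13, 0, 1)
    λ_2 → (1, 2, 3, 0, 10)
    λ_3 → (5, 1, 8, 5, 0)
    λ_4 → (5, 1, 8, 5, 0)
    λ_5 → (0, 2, 1, 1, 18)
    λ_6 → (1, 2, 3, 0, 10)
    λ_7 → (1, 1, 2, 11, 2)
    λ_8 → (0, 2, 1, 1, 18)
    λ_9 → (1, 1, 2, 11, 2)
    λ_10 → (1, 2, 3, 0, 10)
    λ_11 → (2, 3, 8, 4, 5)
    λ_12 → (5, 1, 8, 5, 0)
    λ_13 → (5, 1, 8, 5, 0)
    λ_14 → (5, 1, 8, 5, 0)
    λ_15 → (1, 1, 2, 11, 2)
    λ_16 → (2, 3, 8, 4, 5)

Partition of {1..16} into 6 W_29-dot-orbits:

[[1], [2, 6, 10], [3, 4, 12, 13, 14], [5, 8], [7, 9, 15], [11, 16]]


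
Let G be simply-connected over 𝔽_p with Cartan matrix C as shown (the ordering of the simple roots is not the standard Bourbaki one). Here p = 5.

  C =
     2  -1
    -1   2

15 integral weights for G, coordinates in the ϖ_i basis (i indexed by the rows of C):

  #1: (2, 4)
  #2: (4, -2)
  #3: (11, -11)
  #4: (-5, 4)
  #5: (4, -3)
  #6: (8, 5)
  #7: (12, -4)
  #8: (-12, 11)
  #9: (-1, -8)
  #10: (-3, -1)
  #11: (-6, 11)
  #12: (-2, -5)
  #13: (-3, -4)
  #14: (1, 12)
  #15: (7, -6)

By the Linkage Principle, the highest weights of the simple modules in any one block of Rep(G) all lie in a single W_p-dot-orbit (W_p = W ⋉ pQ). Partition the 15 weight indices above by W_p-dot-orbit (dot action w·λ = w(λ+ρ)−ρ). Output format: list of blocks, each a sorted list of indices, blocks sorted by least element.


A_2 Cartan matrix, 2 simple roots permuted; ρ=(1,1).

Alcove-folded reps (p=5, 15 weights, presented ϖ-order):

  λ_1+ρ ↦ (0, 2) · λ_2+ρ ↦ (4, 1) · λ_3+ρ ↦ (3, 2) · λ_4+ρ ↦ (4, 1) · λ_5+ρ ↦ (3, 2) · λ_6+ρ ↦ (4, 1) · λ_7+ρ ↦ (3, 2) · λ_8+ρ ↦ (1, 3) · λ_9+ρ ↦ (3, 2) · λ_10+ρ ↦ (0, 2) · λ_11+ρ ↦ (0, 2) · λ_12+ρ ↦ (4, 1) · λ_13+ρ ↦ (3, 2) · λ_14+ρ ↦ (0, 2) · λ_15+ρ ↦ (0, 2)

The 15 indices split into 4 linkage classes (same alcove rep ⇔ same W_5-dot-orbit):

[[1, 10, 11, 14, 15], [2, 4, 6, 12], [3, 5, 7, 9, 13], [8]]


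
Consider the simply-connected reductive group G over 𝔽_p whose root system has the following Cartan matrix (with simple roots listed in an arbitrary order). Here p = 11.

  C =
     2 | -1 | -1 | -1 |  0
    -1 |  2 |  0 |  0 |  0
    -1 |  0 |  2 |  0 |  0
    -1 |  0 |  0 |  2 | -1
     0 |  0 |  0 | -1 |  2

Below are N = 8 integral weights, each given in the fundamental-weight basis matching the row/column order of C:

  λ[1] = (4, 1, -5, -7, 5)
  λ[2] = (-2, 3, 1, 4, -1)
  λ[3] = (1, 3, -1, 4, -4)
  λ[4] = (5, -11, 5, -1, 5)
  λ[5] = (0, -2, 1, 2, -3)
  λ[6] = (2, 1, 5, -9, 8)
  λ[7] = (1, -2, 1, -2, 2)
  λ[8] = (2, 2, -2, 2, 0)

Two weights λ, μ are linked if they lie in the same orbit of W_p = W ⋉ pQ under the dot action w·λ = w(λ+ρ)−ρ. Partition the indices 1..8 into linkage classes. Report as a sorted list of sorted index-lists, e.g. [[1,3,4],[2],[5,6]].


Cartan matrix: type D_5 (|W|=1920); un-permuting the 5 rows.

Each λ_j+ρ reduced to Ā_11; 5-tuples below use C's row order:

  [1] (1, 3, 1, 1, 0);  [2] (1, 3, 1, 1, 0);  [3] (0, 4, 0, 2, 1);  [4] (1, 3, 1, 1, 0);  [5] (0, 1, 2, 1, 2);  [6] (1, 3, 1, 1, 0);  [7] (0, 1, 2, 1, 2);  [8] (1, 3, 1, 1, 0)

Partition of {1..8} into 3 W_11-dot-orbits:

[[1, 2, 4, 6, 8], [3], [5, 7]]


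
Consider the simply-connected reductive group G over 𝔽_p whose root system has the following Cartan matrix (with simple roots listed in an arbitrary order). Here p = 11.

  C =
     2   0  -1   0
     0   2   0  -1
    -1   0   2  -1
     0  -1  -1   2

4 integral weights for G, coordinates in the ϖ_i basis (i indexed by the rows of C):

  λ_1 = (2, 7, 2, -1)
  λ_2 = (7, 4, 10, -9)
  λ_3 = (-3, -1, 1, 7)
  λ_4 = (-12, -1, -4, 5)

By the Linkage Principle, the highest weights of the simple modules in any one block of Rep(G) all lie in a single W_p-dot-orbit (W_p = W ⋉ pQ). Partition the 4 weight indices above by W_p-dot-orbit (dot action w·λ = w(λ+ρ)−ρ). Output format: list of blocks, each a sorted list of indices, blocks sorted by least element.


Root system A_4: the 4×4 matrix C matches after relabeling.

Each λ_j+ρ reduced to Ā_11; 4-tuples below use C's row order:

  λ_1 → (0, 5, 3, 0) · λ_2 → (0, 5, 3, 0) · λ_3 → (2, 0, 0, 8) · λ_4 → (0, 5, 3, 0)

Linkage partition of the 4 weights (2 classes, p=11):

[[1, 2, 4], [3]]


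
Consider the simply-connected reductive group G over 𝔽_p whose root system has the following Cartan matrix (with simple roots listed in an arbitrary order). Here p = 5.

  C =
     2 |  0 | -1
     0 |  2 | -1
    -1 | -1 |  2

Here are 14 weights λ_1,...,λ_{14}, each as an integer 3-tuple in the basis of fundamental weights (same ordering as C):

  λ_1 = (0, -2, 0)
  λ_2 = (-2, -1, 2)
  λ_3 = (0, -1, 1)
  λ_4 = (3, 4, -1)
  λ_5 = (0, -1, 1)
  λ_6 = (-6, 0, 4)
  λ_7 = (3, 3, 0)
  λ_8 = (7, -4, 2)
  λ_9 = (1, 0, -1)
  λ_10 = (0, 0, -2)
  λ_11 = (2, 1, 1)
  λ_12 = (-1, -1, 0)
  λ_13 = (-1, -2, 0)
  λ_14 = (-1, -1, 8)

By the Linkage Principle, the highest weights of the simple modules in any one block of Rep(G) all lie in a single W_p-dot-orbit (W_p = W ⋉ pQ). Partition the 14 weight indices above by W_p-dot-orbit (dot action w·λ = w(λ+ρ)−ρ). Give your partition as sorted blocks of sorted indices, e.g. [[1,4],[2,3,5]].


Root system A_3: the 3×3 matrix C matches after relabeling.

λ_j+ρ reflected into Ā_5 (⟨·,θ^∨⟩≤5); 3-tuples as given:

  [1] (1, 1, 0)
  [2] (1, 0, 2)
  [3] (1, 0, 2)
  [4] (0, 1, 0)
  [5] (1, 0, 2)
  [6] (4, 0, 0)
  [7] (0, 0, 1)
  [8] (1, 0, 2)
  [9] (2, 1, 0)
  [10] (0, 0, 1)
  [11] (1, 0, 2)
  [12] (0, 0, 1)
  [13] (0, 1, 0)
  [14] (0, 0, 1)

Partition of {1..14} into 6 W_5-dot-orbits:

[[1], [2, 3, 5, 8, 11], [4, 13], [6], [7, 10, 12, 14], [9]]


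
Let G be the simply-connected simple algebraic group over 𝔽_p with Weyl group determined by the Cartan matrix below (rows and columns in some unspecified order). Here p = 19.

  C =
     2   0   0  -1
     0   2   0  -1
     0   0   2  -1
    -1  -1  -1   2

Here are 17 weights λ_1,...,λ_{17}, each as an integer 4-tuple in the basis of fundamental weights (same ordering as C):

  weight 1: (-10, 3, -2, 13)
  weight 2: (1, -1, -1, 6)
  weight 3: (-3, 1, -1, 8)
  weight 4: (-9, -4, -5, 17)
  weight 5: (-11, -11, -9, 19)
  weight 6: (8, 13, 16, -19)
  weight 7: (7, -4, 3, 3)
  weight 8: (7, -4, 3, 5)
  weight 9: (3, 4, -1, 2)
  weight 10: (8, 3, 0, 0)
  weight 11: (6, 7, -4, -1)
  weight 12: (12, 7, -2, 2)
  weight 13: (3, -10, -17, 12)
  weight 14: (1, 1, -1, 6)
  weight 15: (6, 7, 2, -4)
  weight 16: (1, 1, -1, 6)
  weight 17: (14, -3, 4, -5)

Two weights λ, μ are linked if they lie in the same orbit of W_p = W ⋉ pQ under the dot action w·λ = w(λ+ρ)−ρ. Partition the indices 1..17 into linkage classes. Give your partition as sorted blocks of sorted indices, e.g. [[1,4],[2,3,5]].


D_4 Cartan matrix, 4 simple roots permuted; ρ=(1,1,1,1).

Folding the 17 weights λ_j+ρ into Ā_19 (reps in the given 4-coord order):

    λ_1 → (9, 4, 1, 1)
    λ_2 → (2, 0, 0, 7)
    λ_3 → (2, 2, 0, 7)
    λ_4 → (8, 3, 4, 1)
    λ_5 → (2, 2, 0, 7)
    λ_6 → (9, 4, 1, 1)
    λ_7 → (8, 3, 4, 1)
    λ_8 → (8, 3, 4, 1)
    λ_9 → (4, 5, 0, 3)
    λ_10 → (9, 4, 1, 1)
    λ_11 → (4, 5, 0, 3)
    λ_12 → (8, 3, 4, 1)
    λ_13 → (8, 3, 4, 1)
    λ_14 → (2, 2, 0, 7)
    λ_15 → (4, 5, 0, 3)
    λ_16 → (2, 2, 0, 7)
    λ_17 → (9, 4, 1, 1)

5 distinct reps among the 17 weights ⇒ 5 W_19-linkage classes:

[[1, 6, 10, 17], [2], [3, 5, 14, 16], [4, 7, 8, 12, 13], [9, 11, 15]]


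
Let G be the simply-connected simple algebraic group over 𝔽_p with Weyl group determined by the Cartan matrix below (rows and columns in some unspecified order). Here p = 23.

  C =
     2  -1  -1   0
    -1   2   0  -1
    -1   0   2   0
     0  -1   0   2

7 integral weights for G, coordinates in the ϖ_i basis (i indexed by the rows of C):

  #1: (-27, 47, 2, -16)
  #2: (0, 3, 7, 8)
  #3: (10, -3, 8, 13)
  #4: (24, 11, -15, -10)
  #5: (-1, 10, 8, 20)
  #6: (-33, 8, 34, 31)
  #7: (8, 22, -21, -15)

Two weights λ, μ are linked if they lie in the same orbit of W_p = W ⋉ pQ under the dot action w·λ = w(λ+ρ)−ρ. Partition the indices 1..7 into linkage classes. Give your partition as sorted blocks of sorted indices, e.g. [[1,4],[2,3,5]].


Dynkin diagram of C (from the 6 off-diagonal −1 entries): A_4.

Each λ_j+ρ reduced to Ā_23; 4-tuples below use C's row order:

  1: (2, 1, 0, 7);  2: (1, 4, 8, 9);  3: (9, 2, 0, 3);  4: (9, 2, 0, 3);  5: (9, 2, 0, 3);  6: (9, 2, 0, 3);  7: (9, 2, 0, 3)

The 7 indices split into 3 linkage classes (same alcove rep ⇔ same W_23-dot-orbit):

[[1], [2], [3, 4, 5, 6, 7]]


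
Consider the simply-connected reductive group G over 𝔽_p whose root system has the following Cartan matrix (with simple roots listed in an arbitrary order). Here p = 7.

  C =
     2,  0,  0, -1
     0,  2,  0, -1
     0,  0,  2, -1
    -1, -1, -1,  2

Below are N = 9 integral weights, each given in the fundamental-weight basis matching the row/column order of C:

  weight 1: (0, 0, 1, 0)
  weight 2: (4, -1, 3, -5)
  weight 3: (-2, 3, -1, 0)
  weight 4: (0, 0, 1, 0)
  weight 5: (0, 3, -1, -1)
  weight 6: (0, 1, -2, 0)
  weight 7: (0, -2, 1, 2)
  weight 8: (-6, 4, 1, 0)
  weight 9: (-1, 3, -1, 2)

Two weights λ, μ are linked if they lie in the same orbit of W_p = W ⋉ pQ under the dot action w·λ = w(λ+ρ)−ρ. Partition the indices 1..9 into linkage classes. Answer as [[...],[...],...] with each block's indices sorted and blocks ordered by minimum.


Root system D_4: the 4×4 matrix C matches after relabeling.

Alcove-folded reps (p=7, 9 weights, presented ϖ-order):

  [1] (1, 1, 2, 1);  [2] (1, 4, 0, 0);  [3] (1, 4, 0, 0);  [4] (1, 1, 2, 1);  [5] (1, 4, 0, 0);  [6] (1, 2, 1, 0);  [7] (1, 1, 2, 1);  [8] (1, 1, 2, 1);  [9] (0, 4, 0, 0)

These 9 weights hit 4 W_7-dot-orbits; sizes (4, 3, 1, 1):

[[1, 4, 7, 8], [2, 3, 5], [6], [9]]


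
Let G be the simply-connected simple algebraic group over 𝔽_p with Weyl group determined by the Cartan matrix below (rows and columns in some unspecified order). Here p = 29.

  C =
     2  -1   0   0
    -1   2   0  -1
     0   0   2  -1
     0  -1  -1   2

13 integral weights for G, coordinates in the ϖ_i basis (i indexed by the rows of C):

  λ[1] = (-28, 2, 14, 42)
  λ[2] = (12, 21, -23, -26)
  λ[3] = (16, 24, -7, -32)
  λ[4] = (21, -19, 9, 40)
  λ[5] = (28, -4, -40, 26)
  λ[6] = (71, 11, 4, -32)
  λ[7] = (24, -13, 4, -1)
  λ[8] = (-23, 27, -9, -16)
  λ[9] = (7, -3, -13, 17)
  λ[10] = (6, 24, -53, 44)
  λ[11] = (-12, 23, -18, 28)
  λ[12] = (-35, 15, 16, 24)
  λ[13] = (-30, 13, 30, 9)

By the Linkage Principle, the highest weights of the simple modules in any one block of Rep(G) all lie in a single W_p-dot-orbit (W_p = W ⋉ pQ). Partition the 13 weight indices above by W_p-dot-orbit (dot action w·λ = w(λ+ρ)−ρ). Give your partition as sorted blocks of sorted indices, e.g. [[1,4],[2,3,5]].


C ↔ A_4 under row/col permutation; |W(A_4)| = 120.

Each λ_j+ρ reduced to Ā_29; 4-tuples below use C's row order:

  [1] (10, 2, 0, 3);  [2] (6, 4, 4, 3);  [3] (6, 2, 12, 4);  [4] (6, 4, 4, 3);  [5] (10, 2, 0, 3);  [6] (10, 2, 0, 3);  [7] (13, 0, 7, 5);  [8] (5, 8, 6, 9);  [9] (6, 2, 12, 4);  [10] (6, 4, 4, 3);  [11] (13, 0, 7, 5);  [12] (13, 0, 7, 5);  [13] (10, 2, 0, 3)

Partition of {1..13} into 5 W_29-dot-orbits:

[[1, 5, 6, 13], [2, 4, 10], [3, 9], [7, 11, 12], [8]]


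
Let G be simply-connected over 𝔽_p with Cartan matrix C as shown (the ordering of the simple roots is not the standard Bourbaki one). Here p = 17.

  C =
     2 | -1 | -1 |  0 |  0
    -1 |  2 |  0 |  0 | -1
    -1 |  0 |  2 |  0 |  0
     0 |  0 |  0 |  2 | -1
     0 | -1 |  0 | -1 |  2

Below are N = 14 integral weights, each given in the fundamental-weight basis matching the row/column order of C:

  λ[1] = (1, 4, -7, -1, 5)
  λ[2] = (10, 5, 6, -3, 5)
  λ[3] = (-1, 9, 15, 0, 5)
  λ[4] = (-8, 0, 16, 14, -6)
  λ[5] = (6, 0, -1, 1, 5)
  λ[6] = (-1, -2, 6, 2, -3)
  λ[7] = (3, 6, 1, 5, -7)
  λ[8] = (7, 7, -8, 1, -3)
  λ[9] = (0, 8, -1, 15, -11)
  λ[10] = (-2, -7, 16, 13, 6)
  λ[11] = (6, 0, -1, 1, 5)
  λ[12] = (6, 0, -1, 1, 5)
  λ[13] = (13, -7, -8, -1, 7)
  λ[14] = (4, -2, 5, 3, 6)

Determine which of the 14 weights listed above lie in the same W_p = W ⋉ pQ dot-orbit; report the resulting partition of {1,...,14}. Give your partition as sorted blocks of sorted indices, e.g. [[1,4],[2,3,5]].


A_5 Cartan matrix, 5 simple roots permuted; ρ=(1,1,1,1,1).

λ_j+ρ reflected into Ā_17 (⟨·,θ^∨⟩≤17); 5-tuples as given:

    λ_1+ρ ↦ (4, 1, 2, 0, 6)
    λ_2+ρ ↦ (4, 1, 2, 0, 6)
    λ_3+ρ ↦ (0, 1, 0, 6, 9)
    λ_4+ρ ↦ (4, 1, 2, 0, 6)
    λ_5+ρ ↦ (7, 1, 0, 2, 6)
    λ_6+ρ ↦ (2, 1, 4, 0, 0)
    λ_7+ρ ↦ (4, 1, 2, 0, 6)
    λ_8+ρ ↦ (1, 6, 7, 0, 2)
    λ_9+ρ ↦ (0, 1, 0, 6, 9)
    λ_10+ρ ↦ (2, 1, 4, 0, 0)
    λ_11+ρ ↦ (7, 1, 0, 2, 6)
    λ_12+ρ ↦ (7, 1, 0, 2, 6)
    λ_13+ρ ↦ (1, 6, 7, 0, 2)
    λ_14+ρ ↦ (4, 1, 2, 0, 6)

5 distinct reps among the 14 weights ⇒ 5 W_17-linkage classes:

[[1, 2, 4, 7, 14], [3, 9], [5, 11, 12], [6, 10], [8, 13]]


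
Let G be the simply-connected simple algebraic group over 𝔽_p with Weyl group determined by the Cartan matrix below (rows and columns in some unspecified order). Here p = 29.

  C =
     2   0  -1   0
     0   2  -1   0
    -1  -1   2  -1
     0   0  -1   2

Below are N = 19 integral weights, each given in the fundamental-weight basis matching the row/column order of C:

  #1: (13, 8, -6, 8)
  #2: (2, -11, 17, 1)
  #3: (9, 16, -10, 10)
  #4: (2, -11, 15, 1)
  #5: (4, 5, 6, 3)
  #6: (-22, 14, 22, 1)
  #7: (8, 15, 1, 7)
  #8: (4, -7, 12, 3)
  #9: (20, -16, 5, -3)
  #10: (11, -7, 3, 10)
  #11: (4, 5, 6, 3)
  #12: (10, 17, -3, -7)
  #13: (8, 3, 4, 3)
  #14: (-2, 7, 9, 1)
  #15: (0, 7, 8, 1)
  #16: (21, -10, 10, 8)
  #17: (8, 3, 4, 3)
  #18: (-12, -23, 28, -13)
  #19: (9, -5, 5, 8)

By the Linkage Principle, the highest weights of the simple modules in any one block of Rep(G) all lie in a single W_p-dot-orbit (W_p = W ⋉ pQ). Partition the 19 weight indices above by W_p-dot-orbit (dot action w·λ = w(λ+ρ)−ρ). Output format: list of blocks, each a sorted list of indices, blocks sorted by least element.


Type D_4, rank 4, |W|=192; reorder rows/cols to standard.

Folding the 19 weights λ_j+ρ into Ā_29 (reps in the given 4-coord order):

  1: (9, 4, 5, 4)
  2: (3, 10, 6, 2)
  3: (1, 8, 9, 2)
  4: (3, 10, 6, 2)
  5: (5, 6, 7, 4)
  6: (10, 4, 2, 9)
  7: (3, 10, 6, 2)
  8: (5, 6, 7, 4)
  9: (10, 4, 2, 9)
  10: (10, 4, 2, 9)
  11: (5, 6, 7, 4)
  12: (3, 10, 6, 2)
  13: (9, 4, 5, 4)
  14: (1, 8, 9, 2)
  15: (1, 8, 9, 2)
  16: (9, 4, 5, 4)
  17: (9, 4, 5, 4)
  18: (5, 6, 7, 4)
  19: (10, 4, 2, 9)

Grouping the 19 weights by Ā_29-representative: 5 linkage classes.

[[1, 13, 16, 17], [2, 4, 7, 12], [3, 14, 15], [5, 8, 11, 18], [6, 9, 10, 19]]
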